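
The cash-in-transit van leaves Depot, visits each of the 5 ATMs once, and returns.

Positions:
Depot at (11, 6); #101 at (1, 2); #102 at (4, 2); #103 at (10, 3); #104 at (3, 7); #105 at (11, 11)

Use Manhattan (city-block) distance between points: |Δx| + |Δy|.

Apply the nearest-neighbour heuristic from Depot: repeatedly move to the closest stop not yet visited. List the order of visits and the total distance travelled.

Nearest-neighbour total = 38; route Depot → #103 → #102 → #101 → #104 → #105 → Depot.

From Depot: distances to unvisited — #103=4, #105=5, #104=9, #102=11, #101=14. Nearest is #103 (4).
From #103: distances to unvisited — #102=7, #105=9, #101=10, #104=11. Nearest is #102 (7).
From #102: distances to unvisited — #101=3, #104=6, #105=16. Nearest is #101 (3).
From #101: distances to unvisited — #104=7, #105=19. Nearest is #104 (7).
From #104: distances to unvisited — #105=12. Nearest is #105 (12).
Return #105→Depot: 5.
Total = 4 + 7 + 3 + 7 + 12 + 5 = 38.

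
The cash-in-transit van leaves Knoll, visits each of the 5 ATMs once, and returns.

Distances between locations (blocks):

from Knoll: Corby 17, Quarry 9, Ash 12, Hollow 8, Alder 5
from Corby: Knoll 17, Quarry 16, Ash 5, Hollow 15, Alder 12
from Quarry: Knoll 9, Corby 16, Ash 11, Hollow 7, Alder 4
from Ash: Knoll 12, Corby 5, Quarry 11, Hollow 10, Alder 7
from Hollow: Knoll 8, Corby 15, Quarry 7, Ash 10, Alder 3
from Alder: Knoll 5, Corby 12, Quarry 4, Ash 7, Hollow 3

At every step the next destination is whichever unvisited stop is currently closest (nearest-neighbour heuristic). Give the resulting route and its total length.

Total distance 48 blocks via the nearest-neighbour route Knoll → Alder → Hollow → Quarry → Ash → Corby → Knoll.

From Knoll: distances to unvisited — Alder=5, Hollow=8, Quarry=9, Ash=12, Corby=17. Nearest is Alder (5).
From Alder: distances to unvisited — Hollow=3, Quarry=4, Ash=7, Corby=12. Nearest is Hollow (3).
From Hollow: distances to unvisited — Quarry=7, Ash=10, Corby=15. Nearest is Quarry (7).
From Quarry: distances to unvisited — Ash=11, Corby=16. Nearest is Ash (11).
From Ash: distances to unvisited — Corby=5. Nearest is Corby (5).
Return Corby→Knoll: 17.
Total = 5 + 3 + 7 + 11 + 5 + 17 = 48.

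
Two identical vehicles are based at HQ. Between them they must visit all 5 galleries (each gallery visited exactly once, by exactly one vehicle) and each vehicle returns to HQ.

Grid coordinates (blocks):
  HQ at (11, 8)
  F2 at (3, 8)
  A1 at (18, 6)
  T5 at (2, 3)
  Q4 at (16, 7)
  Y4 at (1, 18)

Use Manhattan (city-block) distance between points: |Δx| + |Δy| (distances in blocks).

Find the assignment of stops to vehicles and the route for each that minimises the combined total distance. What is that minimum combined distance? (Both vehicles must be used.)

68 blocks — the smallest possible combined total.

There are 2^4 − 1 = 15 ways to divide the 5 stops into two non-empty groups. For each, the best each vehicle can do is its own shortest tour through its group:
  {F2} + {A1, T5, Q4, Y4}: 16 + 64 = 80
  {A1} + {F2, T5, Q4, Y4}: 18 + 60 = 78
  {F2, A1} + {T5, Q4, Y4}: 34 + 60 = 94
  {T5} + {F2, A1, Q4, Y4}: 28 + 58 = 86
  {F2, T5} + {A1, Q4, Y4}: 28 + 58 = 86
  {A1, T5} + {F2, Q4, Y4}: 42 + 52 = 94
  … (15 splits in total)
  {A1, Q4} + {F2, T5, Y4}: 18 + 50 = 68  ← best
Best: vehicle 1 HQ → A1 → Q4 → HQ = 18; vehicle 2 HQ → F2 → T5 → Y4 → HQ = 50; combined 68.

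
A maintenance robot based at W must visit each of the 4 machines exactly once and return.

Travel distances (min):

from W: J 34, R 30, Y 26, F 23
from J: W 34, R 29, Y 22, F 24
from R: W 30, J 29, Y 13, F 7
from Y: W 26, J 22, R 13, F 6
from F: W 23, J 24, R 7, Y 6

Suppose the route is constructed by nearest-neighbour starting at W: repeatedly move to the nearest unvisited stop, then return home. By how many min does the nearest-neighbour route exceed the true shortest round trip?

W: F=23, Y=26, R=30, J=34 ⇒ F
F: Y=6, R=7, J=24 ⇒ Y
Y: R=13, J=22 ⇒ R
R: J=29 ⇒ J
NN route W → F → Y → R → J → W costs 105.
Optimal: W → J → Y → R → F → W costs 99 (by enumerating all 12 distinct tours).
Excess = 105 − 99 = 6.

6 min longer than the optimal tour.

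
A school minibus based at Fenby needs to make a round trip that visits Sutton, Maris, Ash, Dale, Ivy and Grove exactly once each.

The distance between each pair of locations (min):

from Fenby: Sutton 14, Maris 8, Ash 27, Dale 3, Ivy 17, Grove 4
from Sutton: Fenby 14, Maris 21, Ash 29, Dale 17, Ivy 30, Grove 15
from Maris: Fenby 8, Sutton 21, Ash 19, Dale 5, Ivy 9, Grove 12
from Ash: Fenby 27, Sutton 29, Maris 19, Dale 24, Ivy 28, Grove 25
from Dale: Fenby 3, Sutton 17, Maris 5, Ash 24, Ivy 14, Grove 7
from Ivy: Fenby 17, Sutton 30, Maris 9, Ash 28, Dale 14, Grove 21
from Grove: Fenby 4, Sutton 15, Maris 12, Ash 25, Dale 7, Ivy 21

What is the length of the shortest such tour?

There are 360 distinct closed tours to check (reversals are equivalent).
Fenby → Sutton → Maris → Ash → Dale → Ivy → Grove → Fenby: 14+21+19+24+14+21+4 = 117
Fenby → Sutton → Maris → Ash → Dale → Grove → Ivy → Fenby: 14+21+19+24+7+21+17 = 123
Fenby → Sutton → Maris → Ash → Ivy → Dale → Grove → Fenby: 14+21+19+28+14+7+4 = 107
Fenby → Sutton → Maris → Ash → Ivy → Grove → Dale → Fenby: 14+21+19+28+21+7+3 = 113
Fenby → Sutton → Maris → Ash → Grove → Dale → Ivy → Fenby: 14+21+19+25+7+14+17 = 117
Fenby → Sutton → Maris → Ash → Grove → Ivy → Dale → Fenby: 14+21+19+25+21+14+3 = 117
Fenby → Sutton → Maris → Dale → Ash → Ivy → Grove → Fenby: 14+21+5+24+28+21+4 = 117
Fenby → Sutton → Maris → Dale → Ash → Grove → Ivy → Fenby: 14+21+5+24+25+21+17 = 127
… (352 more)
Fenby → Dale → Maris → Ivy → Ash → Sutton → Grove → Fenby: 3+5+9+28+29+15+4 = 93  ← best
The minimum is 93.
One optimal route: Fenby → Dale → Maris → Ivy → Ash → Sutton → Grove → Fenby (or its reverse).

Shortest round trip = 93 min.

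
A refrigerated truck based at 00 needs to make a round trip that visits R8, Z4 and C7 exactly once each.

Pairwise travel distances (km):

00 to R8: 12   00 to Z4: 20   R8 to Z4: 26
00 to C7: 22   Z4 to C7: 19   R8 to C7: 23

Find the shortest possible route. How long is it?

With 3 stops there are 3!/2 = 3 distinct round trips (a route and its reverse cost the same).
00-R8-Z4-C7-00: 12+26+19+22 = 79
00-R8-C7-Z4-00: 12+23+19+20 = 74
00-Z4-R8-C7-00: 20+26+23+22 = 91
The minimum is 74.
One optimal route: 00 → R8 → C7 → Z4 → 00 (or its reverse).

Minimum total distance: 74 km.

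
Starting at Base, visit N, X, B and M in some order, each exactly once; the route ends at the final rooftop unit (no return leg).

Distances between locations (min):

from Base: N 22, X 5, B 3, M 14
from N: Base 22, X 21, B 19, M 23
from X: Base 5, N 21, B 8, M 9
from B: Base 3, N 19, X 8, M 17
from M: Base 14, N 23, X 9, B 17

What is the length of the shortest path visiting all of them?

There are 4! = 24 possible orderings.
Base → N → X → B → M: 22+21+8+17 = 68
Base → N → X → M → B: 22+21+9+17 = 69
Base → N → B → X → M: 22+19+8+9 = 58
Base → N → B → M → X: 22+19+17+9 = 67
Base → N → M → X → B: 22+23+9+8 = 62
Base → N → M → B → X: 22+23+17+8 = 70
Base → X → N → B → M: 5+21+19+17 = 62
Base → X → N → M → B: 5+21+23+17 = 66
Base → X → B → N → M: 5+8+19+23 = 55
Base → X → B → M → N: 5+8+17+23 = 53
Base → X → M → N → B: 5+9+23+19 = 56
Base → X → M → B → N: 5+9+17+19 = 50
Base → B → N → X → M: 3+19+21+9 = 52
Base → B → N → M → X: 3+19+23+9 = 54
… (10 more)
Base → B → X → M → N: 3+8+9+23 = 43  ← best
The minimum is 43.
One shortest path: Base → B → X → M → N.

Shortest open route: 43 min.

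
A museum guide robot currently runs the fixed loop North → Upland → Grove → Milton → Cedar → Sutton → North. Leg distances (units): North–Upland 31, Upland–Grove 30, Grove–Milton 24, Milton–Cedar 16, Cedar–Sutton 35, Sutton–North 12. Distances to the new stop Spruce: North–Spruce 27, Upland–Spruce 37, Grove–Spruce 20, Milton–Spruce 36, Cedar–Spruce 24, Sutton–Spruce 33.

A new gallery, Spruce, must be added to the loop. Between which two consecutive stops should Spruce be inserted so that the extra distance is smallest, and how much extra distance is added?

Adding 22 by placing Spruce on the Cedar–Sutton leg.

Insertion cost between consecutive stops i–j is d(i,Spruce) + d(Spruce,j) − d(i,j):
  between North and Upland: 27 + 37 − 31 = 33
  between Upland and Grove: 37 + 20 − 30 = 27
  between Grove and Milton: 20 + 36 − 24 = 32
  between Milton and Cedar: 36 + 24 − 16 = 44
  between Cedar and Sutton: 24 + 33 − 35 = 22
  between Sutton and North: 33 + 27 − 12 = 48
Cheapest insertion is between Cedar and Sutton, adding 22.
New total = 148 + 22 = 170.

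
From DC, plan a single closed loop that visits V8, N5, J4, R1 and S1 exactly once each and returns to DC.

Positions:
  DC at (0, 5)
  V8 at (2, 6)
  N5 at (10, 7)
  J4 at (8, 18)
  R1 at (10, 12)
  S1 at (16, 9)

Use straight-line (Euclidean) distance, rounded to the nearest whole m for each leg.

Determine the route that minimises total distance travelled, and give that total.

Minimum total distance: 44 m.

DC→V8→N5→J4→R1→S1→DC: 2+8+11+6+7+16 = 50
DC→V8→N5→J4→S1→R1→DC: 2+8+11+12+7+12 = 52
DC→V8→N5→R1→J4→S1→DC: 2+8+5+6+12+16 = 49
DC→V8→N5→R1→S1→J4→DC: 2+8+5+7+12+15 = 49
DC→V8→N5→S1→J4→R1→DC: 2+8+6+12+6+12 = 46
DC→V8→N5→S1→R1→J4→DC: 2+8+6+7+6+15 = 44
DC→V8→J4→N5→R1→S1→DC: 2+13+11+5+7+16 = 54
DC→V8→J4→N5→S1→R1→DC: 2+13+11+6+7+12 = 51
DC→V8→J4→R1→N5→S1→DC: 2+13+6+5+6+16 = 48
DC→V8→J4→R1→S1→N5→DC: 2+13+6+7+6+10 = 44
DC→V8→J4→S1→N5→R1→DC: 2+13+12+6+5+12 = 50
DC→V8→J4→S1→R1→N5→DC: 2+13+12+7+5+10 = 49
DC→V8→R1→N5→J4→S1→DC: 2+10+5+11+12+16 = 56
DC→V8→R1→N5→S1→J4→DC: 2+10+5+6+12+15 = 50
… (46 more)
The minimum is 44.
One optimal route: DC → V8 → N5 → S1 → R1 → J4 → DC (or its reverse).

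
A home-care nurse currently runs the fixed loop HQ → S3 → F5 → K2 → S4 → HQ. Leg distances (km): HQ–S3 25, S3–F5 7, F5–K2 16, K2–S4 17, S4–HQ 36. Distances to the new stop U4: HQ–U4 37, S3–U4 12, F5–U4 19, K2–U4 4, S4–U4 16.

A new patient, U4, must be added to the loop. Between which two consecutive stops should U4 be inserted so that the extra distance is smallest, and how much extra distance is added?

Adding 3 km by placing U4 on the K2–S4 leg.

Insertion cost between consecutive stops i–j is d(i,U4) + d(U4,j) − d(i,j):
  between HQ and S3: 37 + 12 − 25 = 24
  between S3 and F5: 12 + 19 − 7 = 24
  between F5 and K2: 19 + 4 − 16 = 7
  between K2 and S4: 4 + 16 − 17 = 3
  between S4 and HQ: 16 + 37 − 36 = 17
Cheapest insertion is between K2 and S4, adding 3.
New total = 101 + 3 = 104.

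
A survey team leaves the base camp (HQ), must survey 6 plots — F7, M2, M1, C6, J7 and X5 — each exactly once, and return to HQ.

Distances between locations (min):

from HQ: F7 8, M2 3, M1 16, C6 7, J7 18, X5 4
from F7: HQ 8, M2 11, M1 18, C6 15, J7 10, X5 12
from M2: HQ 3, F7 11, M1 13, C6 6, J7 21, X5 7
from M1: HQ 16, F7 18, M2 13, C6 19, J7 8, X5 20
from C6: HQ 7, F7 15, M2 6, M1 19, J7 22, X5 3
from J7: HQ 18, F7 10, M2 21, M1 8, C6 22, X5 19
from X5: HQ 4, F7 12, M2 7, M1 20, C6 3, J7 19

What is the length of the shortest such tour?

Shortest round trip = 52 min.

HQ → F7 → M2 → M1 → C6 → J7 → X5 → HQ: 8+11+13+19+22+19+4 = 96
HQ → F7 → M2 → M1 → C6 → X5 → J7 → HQ: 8+11+13+19+3+19+18 = 91
HQ → F7 → M2 → M1 → J7 → C6 → X5 → HQ: 8+11+13+8+22+3+4 = 69
HQ → F7 → M2 → M1 → J7 → X5 → C6 → HQ: 8+11+13+8+19+3+7 = 69
HQ → F7 → M2 → M1 → X5 → C6 → J7 → HQ: 8+11+13+20+3+22+18 = 95
HQ → F7 → M2 → M1 → X5 → J7 → C6 → HQ: 8+11+13+20+19+22+7 = 100
HQ → F7 → M2 → C6 → M1 → J7 → X5 → HQ: 8+11+6+19+8+19+4 = 75
HQ → F7 → M2 → C6 → M1 → X5 → J7 → HQ: 8+11+6+19+20+19+18 = 101
… (352 more)
HQ → F7 → J7 → M1 → M2 → C6 → X5 → HQ: 8+10+8+13+6+3+4 = 52  ← best
The minimum is 52.
One optimal route: HQ → F7 → J7 → M1 → M2 → C6 → X5 → HQ (or its reverse).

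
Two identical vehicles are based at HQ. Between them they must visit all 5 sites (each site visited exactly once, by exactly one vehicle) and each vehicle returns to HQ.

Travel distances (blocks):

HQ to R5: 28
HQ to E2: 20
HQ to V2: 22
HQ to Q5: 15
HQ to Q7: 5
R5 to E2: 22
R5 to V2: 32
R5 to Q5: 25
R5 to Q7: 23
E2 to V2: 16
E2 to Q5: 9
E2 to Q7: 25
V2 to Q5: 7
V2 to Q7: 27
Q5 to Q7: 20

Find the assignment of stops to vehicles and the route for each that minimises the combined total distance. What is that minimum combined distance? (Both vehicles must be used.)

Check every non-empty split of the stops between the two vehicles; for each half take its own optimal tour:
  {R5} + {E2, V2, Q5, Q7}: 56 + 68 = 124
  {E2} + {R5, V2, Q5, Q7}: 40 + 82 = 122
  {R5, E2} + {V2, Q5, Q7}: 70 + 54 = 124
  {V2} + {R5, E2, Q5, Q7}: 44 + 74 = 118
  {R5, V2} + {E2, Q5, Q7}: 82 + 54 = 136
  {E2, V2} + {R5, Q5, Q7}: 58 + 68 = 126
  … (15 splits in total)
  {R5, E2, V2, Q5} + {Q7}: 88 + 10 = 98  ← best
Best: vehicle 1 HQ → R5 → E2 → V2 → Q5 → HQ = 88; vehicle 2 HQ → Q7 → HQ = 10; combined 98.

Minimum combined distance: 98 blocks.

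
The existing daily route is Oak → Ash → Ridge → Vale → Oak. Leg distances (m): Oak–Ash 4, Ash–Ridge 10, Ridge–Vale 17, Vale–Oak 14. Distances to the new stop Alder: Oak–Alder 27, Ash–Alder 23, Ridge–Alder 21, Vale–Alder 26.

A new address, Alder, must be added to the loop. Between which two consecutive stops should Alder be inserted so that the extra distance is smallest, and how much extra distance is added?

Adding 30 m by placing Alder on the Ridge–Vale leg.

Insertion cost between consecutive stops i–j is d(i,Alder) + d(Alder,j) − d(i,j):
  between Oak and Ash: 27 + 23 − 4 = 46
  between Ash and Ridge: 23 + 21 − 10 = 34
  between Ridge and Vale: 21 + 26 − 17 = 30
  between Vale and Oak: 26 + 27 − 14 = 39
Cheapest insertion is between Ridge and Vale, adding 30.
New total = 45 + 30 = 75.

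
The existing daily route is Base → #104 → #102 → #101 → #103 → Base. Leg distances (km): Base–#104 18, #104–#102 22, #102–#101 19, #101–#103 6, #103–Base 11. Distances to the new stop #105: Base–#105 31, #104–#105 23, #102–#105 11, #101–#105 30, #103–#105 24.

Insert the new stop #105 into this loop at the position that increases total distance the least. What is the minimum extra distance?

Insertion cost between consecutive stops i–j is d(i,#105) + d(#105,j) − d(i,j):
  between Base and #104: 31 + 23 − 18 = 36
  between #104 and #102: 23 + 11 − 22 = 12
  between #102 and #101: 11 + 30 − 19 = 22
  between #101 and #103: 30 + 24 − 6 = 48
  between #103 and Base: 24 + 31 − 11 = 44
Cheapest insertion is between #104 and #102, adding 12.
New total = 76 + 12 = 88.

Minimum extra distance: 12 km, inserting #105 between #104 and #102.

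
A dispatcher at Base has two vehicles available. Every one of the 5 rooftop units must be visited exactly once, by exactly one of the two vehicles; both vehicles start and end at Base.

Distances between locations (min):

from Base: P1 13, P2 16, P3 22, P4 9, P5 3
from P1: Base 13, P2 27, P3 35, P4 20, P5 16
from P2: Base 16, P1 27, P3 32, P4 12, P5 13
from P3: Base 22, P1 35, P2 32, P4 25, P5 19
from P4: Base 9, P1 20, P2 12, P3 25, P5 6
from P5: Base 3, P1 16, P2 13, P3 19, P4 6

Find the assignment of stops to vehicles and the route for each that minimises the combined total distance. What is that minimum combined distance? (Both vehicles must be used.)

Try each way of splitting the stops between the two vehicles (each non-empty) and, for each split, find the best tour for each vehicle:
  {P1} + {P2, P3, P4, P5}: 26 + 75 = 101
  {P2} + {P1, P3, P4, P5}: 32 + 80 = 112
  {P1, P2} + {P3, P4, P5}: 56 + 56 = 112
  {P3} + {P1, P2, P4, P5}: 44 + 61 = 105
  {P1, P3} + {P2, P4, P5}: 70 + 37 = 107
  {P2, P3} + {P1, P4, P5}: 70 + 42 = 112
  … (15 splits in total)
Best: vehicle 1 Base → P1 → Base = 26; vehicle 2 Base → P2 → P4 → P3 → P5 → Base = 75; combined 101.

101 min — the smallest possible combined total.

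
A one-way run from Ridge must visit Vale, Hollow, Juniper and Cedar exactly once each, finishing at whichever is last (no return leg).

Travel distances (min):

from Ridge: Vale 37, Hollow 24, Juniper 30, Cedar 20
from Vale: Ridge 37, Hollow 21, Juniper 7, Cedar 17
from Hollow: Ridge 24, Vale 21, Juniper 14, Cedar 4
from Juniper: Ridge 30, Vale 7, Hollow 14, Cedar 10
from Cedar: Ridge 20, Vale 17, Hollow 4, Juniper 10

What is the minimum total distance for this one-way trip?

Minimum one-way distance = 45 min.

There are 4! = 24 possible orderings.
Ridge → Vale → Hollow → Juniper → Cedar: 37+21+14+10 = 82
Ridge → Vale → Hollow → Cedar → Juniper: 37+21+4+10 = 72
Ridge → Vale → Juniper → Hollow → Cedar: 37+7+14+4 = 62
Ridge → Vale → Juniper → Cedar → Hollow: 37+7+10+4 = 58
Ridge → Vale → Cedar → Hollow → Juniper: 37+17+4+14 = 72
Ridge → Vale → Cedar → Juniper → Hollow: 37+17+10+14 = 78
Ridge → Hollow → Vale → Juniper → Cedar: 24+21+7+10 = 62
Ridge → Hollow → Vale → Cedar → Juniper: 24+21+17+10 = 72
Ridge → Hollow → Juniper → Vale → Cedar: 24+14+7+17 = 62
Ridge → Hollow → Juniper → Cedar → Vale: 24+14+10+17 = 65
Ridge → Hollow → Cedar → Vale → Juniper: 24+4+17+7 = 52
Ridge → Hollow → Cedar → Juniper → Vale: 24+4+10+7 = 45
Ridge → Juniper → Vale → Hollow → Cedar: 30+7+21+4 = 62
Ridge → Juniper → Vale → Cedar → Hollow: 30+7+17+4 = 58
… (10 more)
The minimum is 45.
One shortest path: Ridge → Hollow → Cedar → Juniper → Vale.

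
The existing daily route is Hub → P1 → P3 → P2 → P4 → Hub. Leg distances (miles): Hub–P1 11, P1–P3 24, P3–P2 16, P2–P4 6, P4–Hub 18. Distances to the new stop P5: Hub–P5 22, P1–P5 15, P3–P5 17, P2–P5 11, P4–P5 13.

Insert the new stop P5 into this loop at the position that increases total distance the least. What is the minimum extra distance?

Insertion cost between consecutive stops i–j is d(i,P5) + d(P5,j) − d(i,j):
  between Hub and P1: 22 + 15 − 11 = 26
  between P1 and P3: 15 + 17 − 24 = 8
  between P3 and P2: 17 + 11 − 16 = 12
  between P2 and P4: 11 + 13 − 6 = 18
  between P4 and Hub: 13 + 22 − 18 = 17
Cheapest insertion is between P1 and P3, adding 8.
New total = 75 + 8 = 83.

+8 miles — insert P5 between P1 and P3.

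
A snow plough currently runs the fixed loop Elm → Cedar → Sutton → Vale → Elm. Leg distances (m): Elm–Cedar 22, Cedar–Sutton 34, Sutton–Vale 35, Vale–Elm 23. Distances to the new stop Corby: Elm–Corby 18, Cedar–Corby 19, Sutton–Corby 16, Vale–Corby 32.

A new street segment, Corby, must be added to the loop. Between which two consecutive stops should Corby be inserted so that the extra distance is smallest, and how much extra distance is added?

Minimum extra distance: 1 m, inserting Corby between Cedar and Sutton.

Insertion cost between consecutive stops i–j is d(i,Corby) + d(Corby,j) − d(i,j):
  between Elm and Cedar: 18 + 19 − 22 = 15
  between Cedar and Sutton: 19 + 16 − 34 = 1
  between Sutton and Vale: 16 + 32 − 35 = 13
  between Vale and Elm: 32 + 18 − 23 = 27
Cheapest insertion is between Cedar and Sutton, adding 1.
New total = 114 + 1 = 115.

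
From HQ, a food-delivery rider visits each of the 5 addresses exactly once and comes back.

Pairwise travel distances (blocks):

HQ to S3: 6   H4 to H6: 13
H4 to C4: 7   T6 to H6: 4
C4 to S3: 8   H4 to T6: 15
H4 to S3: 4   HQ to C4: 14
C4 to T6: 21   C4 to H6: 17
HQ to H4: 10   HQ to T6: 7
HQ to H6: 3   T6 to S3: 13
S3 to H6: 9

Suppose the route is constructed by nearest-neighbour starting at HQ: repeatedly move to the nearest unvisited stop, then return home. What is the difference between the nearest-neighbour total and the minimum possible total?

Excess over optimum: 2 blocks.

HQ: H6=3, S3=6, T6=7, H4=10, C4=14 ⇒ H6
H6: T6=4, S3=9, H4=13, C4=17 ⇒ T6
T6: S3=13, H4=15, C4=21 ⇒ S3
S3: H4=4, C4=8 ⇒ H4
H4: C4=7 ⇒ C4
NN route HQ → H6 → T6 → S3 → H4 → C4 → HQ costs 45.
Optimal: HQ → S3 → C4 → H4 → T6 → H6 → HQ costs 43 (by enumerating all 60 distinct tours).
Excess = 45 − 43 = 2.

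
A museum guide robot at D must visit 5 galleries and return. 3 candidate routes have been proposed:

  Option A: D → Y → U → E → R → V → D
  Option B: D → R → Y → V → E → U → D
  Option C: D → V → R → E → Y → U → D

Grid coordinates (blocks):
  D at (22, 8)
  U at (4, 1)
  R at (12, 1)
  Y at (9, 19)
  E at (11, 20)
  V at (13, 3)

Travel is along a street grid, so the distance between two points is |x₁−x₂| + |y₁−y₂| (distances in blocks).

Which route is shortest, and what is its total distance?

Option A: 24 + 23 + 26 + 20 + 3 + 14 = 110
Option B: 17 + 21 + 20 + 19 + 26 + 25 = 128
Option C: 14 + 3 + 20 + 3 + 23 + 25 = 88

Shortest is Option C, total 88 blocks.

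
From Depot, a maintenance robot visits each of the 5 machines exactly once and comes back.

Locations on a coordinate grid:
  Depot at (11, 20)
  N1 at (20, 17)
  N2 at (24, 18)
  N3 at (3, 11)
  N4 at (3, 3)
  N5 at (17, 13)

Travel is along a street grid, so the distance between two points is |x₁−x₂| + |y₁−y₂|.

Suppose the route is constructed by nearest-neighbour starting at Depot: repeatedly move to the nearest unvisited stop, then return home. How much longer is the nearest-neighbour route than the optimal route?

2 longer than the optimal tour.

Depot: N1=12, N5=13, N2=15, N3=17, N4=25 ⇒ N1
N1: N2=5, N5=7, N3=23, N4=31 ⇒ N2
N2: N5=12, N3=28, N4=36 ⇒ N5
N5: N3=16, N4=24 ⇒ N3
N3: N4=8 ⇒ N4
NN route Depot → N1 → N2 → N5 → N3 → N4 → Depot costs 78.
Optimal: Depot → N2 → N1 → N5 → N3 → N4 → Depot costs 76 (by enumerating all 60 distinct tours).
Excess = 78 − 76 = 2.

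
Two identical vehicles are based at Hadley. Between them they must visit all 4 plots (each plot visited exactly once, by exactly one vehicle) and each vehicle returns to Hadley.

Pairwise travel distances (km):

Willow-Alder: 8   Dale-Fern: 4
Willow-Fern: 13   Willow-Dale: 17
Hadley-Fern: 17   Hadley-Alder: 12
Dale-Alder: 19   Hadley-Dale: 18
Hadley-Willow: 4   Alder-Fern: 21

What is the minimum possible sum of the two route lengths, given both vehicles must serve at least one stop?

There are 2^3 − 1 = 7 ways to divide the 4 stops into two non-empty groups. For each, the best each vehicle can do is its own shortest tour through its group:
  {Willow} + {Dale, Alder, Fern}: 8 + 52 = 60
  {Dale} + {Willow, Alder, Fern}: 36 + 50 = 86
  {Willow, Dale} + {Alder, Fern}: 39 + 50 = 89
  {Alder} + {Willow, Dale, Fern}: 24 + 39 = 63
  {Willow, Alder} + {Dale, Fern}: 24 + 39 = 63
  {Dale, Alder} + {Willow, Fern}: 49 + 34 = 83
  … (7 splits in total)
Best: vehicle 1 Hadley → Willow → Hadley = 8; vehicle 2 Hadley → Alder → Dale → Fern → Hadley = 52; combined 60.

Minimum combined distance: 60 km.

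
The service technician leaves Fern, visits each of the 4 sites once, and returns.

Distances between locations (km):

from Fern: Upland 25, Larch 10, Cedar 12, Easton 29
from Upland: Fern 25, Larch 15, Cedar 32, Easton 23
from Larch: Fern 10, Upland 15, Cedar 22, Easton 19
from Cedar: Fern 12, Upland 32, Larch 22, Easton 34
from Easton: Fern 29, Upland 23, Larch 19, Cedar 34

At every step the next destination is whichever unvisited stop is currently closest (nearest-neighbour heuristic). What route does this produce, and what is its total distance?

At Fern the remaining stops are Larch 10, Cedar 12, Upland 25, Easton 29; go to Larch.
At Larch the remaining stops are Upland 15, Easton 19, Cedar 22; go to Upland.
At Upland the remaining stops are Easton 23, Cedar 32; go to Easton.
At Easton the remaining stops are Cedar 34; go to Cedar.
Return Cedar→Fern: 12.
Total = 10 + 15 + 23 + 34 + 12 = 94.

94 km along Fern → Larch → Upland → Easton → Cedar → Fern.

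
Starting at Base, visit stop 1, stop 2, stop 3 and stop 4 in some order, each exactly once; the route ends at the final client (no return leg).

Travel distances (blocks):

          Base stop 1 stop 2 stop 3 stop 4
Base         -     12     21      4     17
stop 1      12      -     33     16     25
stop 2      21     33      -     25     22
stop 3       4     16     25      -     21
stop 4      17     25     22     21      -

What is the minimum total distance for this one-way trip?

There are 4! = 24 possible orderings.
Base→stop 1→stop 2→stop 3→stop 4: 12+33+25+21 = 91
Base→stop 1→stop 2→stop 4→stop 3: 12+33+22+21 = 88
Base→stop 1→stop 3→stop 2→stop 4: 12+16+25+22 = 75
Base→stop 1→stop 3→stop 4→stop 2: 12+16+21+22 = 71
Base→stop 1→stop 4→stop 2→stop 3: 12+25+22+25 = 84
Base→stop 1→stop 4→stop 3→stop 2: 12+25+21+25 = 83
Base→stop 2→stop 1→stop 3→stop 4: 21+33+16+21 = 91
Base→stop 2→stop 1→stop 4→stop 3: 21+33+25+21 = 100
Base→stop 2→stop 3→stop 1→stop 4: 21+25+16+25 = 87
Base→stop 2→stop 3→stop 4→stop 1: 21+25+21+25 = 92
Base→stop 2→stop 4→stop 1→stop 3: 21+22+25+16 = 84
Base→stop 2→stop 4→stop 3→stop 1: 21+22+21+16 = 80
Base→stop 3→stop 1→stop 2→stop 4: 4+16+33+22 = 75
Base→stop 3→stop 1→stop 4→stop 2: 4+16+25+22 = 67
… (10 more)
The minimum is 67.
One shortest path: Base → stop 3 → stop 1 → stop 4 → stop 2.

Shortest open route: 67 blocks.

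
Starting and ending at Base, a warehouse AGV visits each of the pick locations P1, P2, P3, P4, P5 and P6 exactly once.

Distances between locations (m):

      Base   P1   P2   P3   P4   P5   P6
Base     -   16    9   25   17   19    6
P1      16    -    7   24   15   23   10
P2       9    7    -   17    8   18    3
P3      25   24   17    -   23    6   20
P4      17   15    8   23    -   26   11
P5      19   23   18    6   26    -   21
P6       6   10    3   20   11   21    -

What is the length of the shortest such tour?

79 m — the shortest possible round trip.

With 6 stops there are 6!/2 = 360 distinct round trips (a route and its reverse cost the same).
Base → P1 → P2 → P3 → P4 → P5 → P6 → Base: 16+7+17+23+26+21+6 = 116
Base → P1 → P2 → P3 → P4 → P6 → P5 → Base: 16+7+17+23+11+21+19 = 114
Base → P1 → P2 → P3 → P5 → P4 → P6 → Base: 16+7+17+6+26+11+6 = 89
Base → P1 → P2 → P3 → P5 → P6 → P4 → Base: 16+7+17+6+21+11+17 = 95
Base → P1 → P2 → P3 → P6 → P4 → P5 → Base: 16+7+17+20+11+26+19 = 116
Base → P1 → P2 → P3 → P6 → P5 → P4 → Base: 16+7+17+20+21+26+17 = 124
Base → P1 → P2 → P4 → P3 → P5 → P6 → Base: 16+7+8+23+6+21+6 = 87
Base → P1 → P2 → P4 → P3 → P6 → P5 → Base: 16+7+8+23+20+21+19 = 114
… (352 more)
Base → P5 → P3 → P4 → P1 → P2 → P6 → Base: 19+6+23+15+7+3+6 = 79  ← best
The minimum is 79.
One optimal route: Base → P5 → P3 → P4 → P1 → P2 → P6 → Base (or its reverse).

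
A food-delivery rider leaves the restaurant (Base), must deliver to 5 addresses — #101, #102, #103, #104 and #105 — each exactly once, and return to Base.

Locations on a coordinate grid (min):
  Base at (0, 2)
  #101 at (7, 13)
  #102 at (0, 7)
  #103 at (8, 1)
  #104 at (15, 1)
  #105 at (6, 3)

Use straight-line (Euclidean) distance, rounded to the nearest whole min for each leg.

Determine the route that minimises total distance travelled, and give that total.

Shortest round trip = 44 min.

Base → #101 → #102 → #103 → #104 → #105 → Base: 13+9+10+7+9+6 = 54
Base → #101 → #102 → #103 → #105 → #104 → Base: 13+9+10+3+9+15 = 59
Base → #101 → #102 → #104 → #103 → #105 → Base: 13+9+16+7+3+6 = 54
Base → #101 → #102 → #104 → #105 → #103 → Base: 13+9+16+9+3+8 = 58
Base → #101 → #102 → #105 → #103 → #104 → Base: 13+9+7+3+7+15 = 54
Base → #101 → #102 → #105 → #104 → #103 → Base: 13+9+7+9+7+8 = 53
Base → #101 → #103 → #102 → #104 → #105 → Base: 13+12+10+16+9+6 = 66
Base → #101 → #103 → #102 → #105 → #104 → Base: 13+12+10+7+9+15 = 66
Base → #101 → #103 → #104 → #102 → #105 → Base: 13+12+7+16+7+6 = 61
Base → #101 → #103 → #104 → #105 → #102 → Base: 13+12+7+9+7+5 = 53
Base → #101 → #103 → #105 → #102 → #104 → Base: 13+12+3+7+16+15 = 66
Base → #101 → #103 → #105 → #104 → #102 → Base: 13+12+3+9+16+5 = 58
Base → #101 → #104 → #102 → #103 → #105 → Base: 13+14+16+10+3+6 = 62
Base → #101 → #104 → #102 → #105 → #103 → Base: 13+14+16+7+3+8 = 61
… (46 more)
Base → #102 → #101 → #104 → #103 → #105 → Base: 5+9+14+7+3+6 = 44  ← best
The minimum is 44.
One optimal route: Base → #102 → #101 → #104 → #103 → #105 → Base (or its reverse).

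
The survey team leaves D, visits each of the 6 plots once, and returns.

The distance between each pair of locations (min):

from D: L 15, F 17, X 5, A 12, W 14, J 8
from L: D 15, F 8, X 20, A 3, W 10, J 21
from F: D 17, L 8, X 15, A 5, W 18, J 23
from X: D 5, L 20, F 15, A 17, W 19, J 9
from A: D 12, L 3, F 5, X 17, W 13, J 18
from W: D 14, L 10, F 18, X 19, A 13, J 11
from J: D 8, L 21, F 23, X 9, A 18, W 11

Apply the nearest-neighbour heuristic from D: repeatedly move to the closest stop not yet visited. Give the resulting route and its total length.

From D: distances to unvisited — X=5, J=8, A=12, W=14, L=15, F=17. Nearest is X (5).
From X: distances to unvisited — J=9, F=15, A=17, W=19, L=20. Nearest is J (9).
From J: distances to unvisited — W=11, A=18, L=21, F=23. Nearest is W (11).
From W: distances to unvisited — L=10, A=13, F=18. Nearest is L (10).
From L: distances to unvisited — A=3, F=8. Nearest is A (3).
From A: distances to unvisited — F=5. Nearest is F (5).
Return F→D: 17.
Total = 5 + 9 + 11 + 10 + 3 + 5 + 17 = 60.

60 min along D → X → J → W → L → A → F → D.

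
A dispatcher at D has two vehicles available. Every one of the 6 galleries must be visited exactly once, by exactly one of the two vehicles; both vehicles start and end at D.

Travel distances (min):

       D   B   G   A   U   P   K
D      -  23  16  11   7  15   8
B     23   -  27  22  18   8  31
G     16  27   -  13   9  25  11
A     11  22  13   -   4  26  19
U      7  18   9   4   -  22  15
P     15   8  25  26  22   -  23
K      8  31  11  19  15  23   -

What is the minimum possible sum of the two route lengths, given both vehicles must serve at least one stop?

There are 2^5 − 1 = 31 ways to divide the 6 stops into two non-empty groups. For each, the best each vehicle can do is its own shortest tour through its group:
  {B} + {G, A, U, P, K}: 46 + 73 = 119
  {G} + {B, A, U, P, K}: 32 + 72 = 104
  {B, G} + {A, U, P, K}: 66 + 68 = 134
  {A} + {B, G, U, P, K}: 22 + 69 = 91
  {B, A} + {G, U, P, K}: 56 + 65 = 121
  {G, A} + {B, U, P, K}: 40 + 64 = 104
  … (31 splits in total)
  {B, P} + {G, A, U, K}: 46 + 43 = 89  ← best
Best: vehicle 1 D → B → P → D = 46; vehicle 2 D → A → U → G → K → D = 43; combined 89.

Minimum combined distance: 89 min.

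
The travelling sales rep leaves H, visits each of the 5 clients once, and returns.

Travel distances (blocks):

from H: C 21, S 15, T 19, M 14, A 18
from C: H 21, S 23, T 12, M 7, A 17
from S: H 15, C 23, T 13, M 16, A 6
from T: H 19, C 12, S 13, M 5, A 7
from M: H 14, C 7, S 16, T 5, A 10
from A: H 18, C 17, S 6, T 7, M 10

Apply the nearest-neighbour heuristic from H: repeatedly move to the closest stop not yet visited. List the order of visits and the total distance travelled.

76 blocks along H → M → T → A → S → C → H.

From H: distances to unvisited — M=14, S=15, A=18, T=19, C=21. Nearest is M (14).
From M: distances to unvisited — T=5, C=7, A=10, S=16. Nearest is T (5).
From T: distances to unvisited — A=7, C=12, S=13. Nearest is A (7).
From A: distances to unvisited — S=6, C=17. Nearest is S (6).
From S: distances to unvisited — C=23. Nearest is C (23).
Return C→H: 21.
Total = 14 + 5 + 7 + 6 + 23 + 21 = 76.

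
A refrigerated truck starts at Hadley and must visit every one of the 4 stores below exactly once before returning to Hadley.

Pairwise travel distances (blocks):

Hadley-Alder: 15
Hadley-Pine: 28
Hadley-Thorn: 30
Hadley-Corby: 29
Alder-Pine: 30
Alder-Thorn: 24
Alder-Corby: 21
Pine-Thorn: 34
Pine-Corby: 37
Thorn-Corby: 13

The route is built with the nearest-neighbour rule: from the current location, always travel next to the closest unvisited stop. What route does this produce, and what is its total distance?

From Hadley: distances to unvisited — Alder=15, Pine=28, Corby=29, Thorn=30. Nearest is Alder (15).
From Alder: distances to unvisited — Corby=21, Thorn=24, Pine=30. Nearest is Corby (21).
From Corby: distances to unvisited — Thorn=13, Pine=37. Nearest is Thorn (13).
From Thorn: distances to unvisited — Pine=34. Nearest is Pine (34).
Return Pine→Hadley: 28.
Total = 15 + 21 + 13 + 34 + 28 = 111.

111 blocks along Hadley → Alder → Corby → Thorn → Pine → Hadley.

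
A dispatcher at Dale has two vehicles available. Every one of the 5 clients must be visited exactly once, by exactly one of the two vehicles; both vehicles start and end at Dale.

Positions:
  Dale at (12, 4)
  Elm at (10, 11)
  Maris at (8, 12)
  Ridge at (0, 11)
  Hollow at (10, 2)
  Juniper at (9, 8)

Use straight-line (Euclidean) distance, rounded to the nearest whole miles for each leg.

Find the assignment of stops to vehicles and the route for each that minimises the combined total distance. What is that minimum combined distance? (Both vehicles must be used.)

Minimum combined distance: 37 miles.

Check every non-empty split of the stops between the two vehicles; for each half take its own optimal tour:
  {Elm} + {Maris, Ridge, Hollow, Juniper}: 14 + 33 = 47
  {Maris} + {Elm, Ridge, Hollow, Juniper}: 18 + 34 = 52
  {Elm, Maris} + {Ridge, Hollow, Juniper}: 18 + 30 = 48
  {Ridge} + {Elm, Maris, Hollow, Juniper}: 28 + 22 = 50
  {Elm, Ridge} + {Maris, Hollow, Juniper}: 31 + 22 = 53
  {Maris, Ridge} + {Elm, Hollow, Juniper}: 31 + 19 = 50
  … (15 splits in total)
  {Hollow} + {Elm, Maris, Ridge, Juniper}: 6 + 31 = 37  ← best
Best: vehicle 1 Dale → Hollow → Dale = 6; vehicle 2 Dale → Elm → Maris → Ridge → Juniper → Dale = 31; combined 37.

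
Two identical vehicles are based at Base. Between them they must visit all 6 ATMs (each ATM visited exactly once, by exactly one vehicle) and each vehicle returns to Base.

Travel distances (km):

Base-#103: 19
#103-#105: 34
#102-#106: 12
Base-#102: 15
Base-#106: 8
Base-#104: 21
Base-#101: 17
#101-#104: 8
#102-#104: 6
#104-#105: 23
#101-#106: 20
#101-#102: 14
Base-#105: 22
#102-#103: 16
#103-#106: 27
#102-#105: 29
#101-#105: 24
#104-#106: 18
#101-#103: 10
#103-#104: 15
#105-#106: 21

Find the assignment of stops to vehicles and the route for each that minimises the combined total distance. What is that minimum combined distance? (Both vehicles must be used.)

Check every non-empty split of the stops between the two vehicles; for each half take its own optimal tour:
  {#101} + {#102, #103, #104, #105, #106}: 34 + 93 = 127
  {#102} + {#101, #103, #104, #105, #106}: 30 + 89 = 119
  {#101, #102} + {#103, #104, #105, #106}: 46 + 86 = 132
  {#103} + {#101, #102, #104, #105, #106}: 38 + 80 = 118
  {#101, #103} + {#102, #104, #105, #106}: 46 + 71 = 117
  {#102, #103} + {#101, #104, #105, #106}: 50 + 77 = 127
  … (31 splits in total)
  {#105} + {#101, #102, #103, #104, #106}: 44 + 63 = 107  ← best
Best: vehicle 1 Base → #105 → Base = 44; vehicle 2 Base → #103 → #101 → #104 → #102 → #106 → Base = 63; combined 107.

Minimum combined distance: 107 km.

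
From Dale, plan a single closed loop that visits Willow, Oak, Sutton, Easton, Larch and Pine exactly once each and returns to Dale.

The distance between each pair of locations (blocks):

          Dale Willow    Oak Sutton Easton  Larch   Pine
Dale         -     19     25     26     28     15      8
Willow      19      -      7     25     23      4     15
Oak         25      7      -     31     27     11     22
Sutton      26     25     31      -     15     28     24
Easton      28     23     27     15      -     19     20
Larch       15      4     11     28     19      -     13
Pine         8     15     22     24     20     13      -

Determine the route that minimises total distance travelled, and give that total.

100 blocks — the shortest possible round trip.

There are 360 distinct closed tours to check (reversals are equivalent).
Dale→Willow→Oak→Sutton→Easton→Larch→Pine→Dale: 19+7+31+15+19+13+8 = 112
Dale→Willow→Oak→Sutton→Easton→Pine→Larch→Dale: 19+7+31+15+20+13+15 = 120
Dale→Willow→Oak→Sutton→Larch→Easton→Pine→Dale: 19+7+31+28+19+20+8 = 132
Dale→Willow→Oak→Sutton→Larch→Pine→Easton→Dale: 19+7+31+28+13+20+28 = 146
Dale→Willow→Oak→Sutton→Pine→Easton→Larch→Dale: 19+7+31+24+20+19+15 = 135
Dale→Willow→Oak→Sutton→Pine→Larch→Easton→Dale: 19+7+31+24+13+19+28 = 141
Dale→Willow→Oak→Easton→Sutton→Larch→Pine→Dale: 19+7+27+15+28+13+8 = 117
Dale→Willow→Oak→Easton→Sutton→Pine→Larch→Dale: 19+7+27+15+24+13+15 = 120
… (352 more)
Dale→Sutton→Easton→Oak→Willow→Larch→Pine→Dale: 26+15+27+7+4+13+8 = 100  ← best
The minimum is 100.
One optimal route: Dale → Sutton → Easton → Oak → Willow → Larch → Pine → Dale (or its reverse).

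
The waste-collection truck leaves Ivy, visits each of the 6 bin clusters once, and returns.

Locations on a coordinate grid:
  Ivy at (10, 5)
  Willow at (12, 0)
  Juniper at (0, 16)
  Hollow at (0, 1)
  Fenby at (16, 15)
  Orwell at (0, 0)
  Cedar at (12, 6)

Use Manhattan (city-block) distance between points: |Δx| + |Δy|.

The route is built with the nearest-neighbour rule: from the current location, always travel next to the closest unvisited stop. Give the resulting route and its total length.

Ivy → [Cedar:3 / Willow:7 / Hollow:14 / Orwell:15 / Fenby:16 / Juniper:21] → Cedar (3)
Cedar → [Willow:6 / Fenby:13 / Hollow:17 / Orwell:18 / Juniper:22] → Willow (6)
Willow → [Orwell:12 / Hollow:13 / Fenby:19 / Juniper:28] → Orwell (12)
Orwell → [Hollow:1 / Juniper:16 / Fenby:31] → Hollow (1)
Hollow → [Juniper:15 / Fenby:30] → Juniper (15)
Juniper → [Fenby:17] → Fenby (17)
Return Fenby→Ivy: 16.
Total = 3 + 6 + 12 + 1 + 15 + 17 + 16 = 70.

70 along Ivy → Cedar → Willow → Orwell → Hollow → Juniper → Fenby → Ivy.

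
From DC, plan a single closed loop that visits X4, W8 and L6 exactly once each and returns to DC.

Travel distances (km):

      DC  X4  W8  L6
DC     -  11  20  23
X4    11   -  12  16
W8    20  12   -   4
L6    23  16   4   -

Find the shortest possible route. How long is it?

50 km — the shortest possible round trip.

DC - X4 - W8 - L6 - DC: 11+12+4+23 = 50
DC - X4 - L6 - W8 - DC: 11+16+4+20 = 51
DC - W8 - X4 - L6 - DC: 20+12+16+23 = 71
The minimum is 50.
One optimal route: DC → X4 → W8 → L6 → DC (or its reverse).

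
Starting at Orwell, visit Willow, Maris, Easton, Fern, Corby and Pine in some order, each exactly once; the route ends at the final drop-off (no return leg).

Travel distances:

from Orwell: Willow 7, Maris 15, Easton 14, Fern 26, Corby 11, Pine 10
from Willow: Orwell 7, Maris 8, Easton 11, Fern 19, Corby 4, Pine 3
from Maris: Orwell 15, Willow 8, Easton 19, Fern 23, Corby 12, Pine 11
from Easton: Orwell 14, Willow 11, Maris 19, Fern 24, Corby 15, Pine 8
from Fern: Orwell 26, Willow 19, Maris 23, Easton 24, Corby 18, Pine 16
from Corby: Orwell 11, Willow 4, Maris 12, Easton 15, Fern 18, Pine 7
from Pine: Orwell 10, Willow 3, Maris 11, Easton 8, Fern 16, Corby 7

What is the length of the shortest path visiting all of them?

There are 6! = 720 possible orderings.
Orwell - Willow - Maris - Easton - Fern - Corby - Pine: 7+8+19+24+18+7 = 83
Orwell - Willow - Maris - Easton - Fern - Pine - Corby: 7+8+19+24+16+7 = 81
Orwell - Willow - Maris - Easton - Corby - Fern - Pine: 7+8+19+15+18+16 = 83
Orwell - Willow - Maris - Easton - Corby - Pine - Fern: 7+8+19+15+7+16 = 72
Orwell - Willow - Maris - Easton - Pine - Fern - Corby: 7+8+19+8+16+18 = 76
Orwell - Willow - Maris - Easton - Pine - Corby - Fern: 7+8+19+8+7+18 = 67
Orwell - Willow - Maris - Fern - Easton - Corby - Pine: 7+8+23+24+15+7 = 84
Orwell - Willow - Maris - Fern - Easton - Pine - Corby: 7+8+23+24+8+7 = 77
… (712 more)
Orwell - Easton - Pine - Willow - Maris - Corby - Fern: 14+8+3+8+12+18 = 63  ← best
The minimum is 63.
One shortest path: Orwell → Easton → Pine → Willow → Maris → Corby → Fern.

Shortest open route: 63.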